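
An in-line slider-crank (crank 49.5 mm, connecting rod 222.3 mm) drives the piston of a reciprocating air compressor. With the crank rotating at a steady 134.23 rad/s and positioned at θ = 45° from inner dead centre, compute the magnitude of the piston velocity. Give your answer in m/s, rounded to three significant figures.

ω = 134.2 rad/s
For an in-line slider-crank, x = r cosθ + √(L² − r² sin²θ), so v = −rω sinθ·[1 + r cosθ/√(L² − r² sin²θ)].
With r = 0.0495 m, L = 0.2223 m, θ = 45°: √(L² − r² sin²θ) = 0.21953 m.
v = −0.0495·134.2·0.70711·[1 + 0.0495·0.70711/0.21953] = -5.4474 m/s.
|v| = 5.4474 m/s.

5.45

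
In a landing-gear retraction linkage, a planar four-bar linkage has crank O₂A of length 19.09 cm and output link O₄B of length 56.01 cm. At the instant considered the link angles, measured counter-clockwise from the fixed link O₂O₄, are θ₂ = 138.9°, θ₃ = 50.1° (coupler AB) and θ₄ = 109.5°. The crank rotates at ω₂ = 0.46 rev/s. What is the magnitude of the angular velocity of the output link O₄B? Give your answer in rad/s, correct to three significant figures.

ω₂ = 2.89 rad/s (from 0.46 rev/s).
Differentiating the loop-closure r₂e^{iθ₂}+r₃e^{iθ₃}=r₁+r₄e^{iθ₄} gives r₂ω₂e^{iθ₂}+r₃ω₃e^{iθ₃}=r₄ω₄e^{iθ₄}.
Eliminating the other unknown: ω₄ = r₂ω₂ sin(θ₂−θ₃) / [r₄ sin(θ₄−θ₃)].
Numerator sine = +0.99978; denominator sine = +0.86074.
Result = 0.1909·2.89·(+0.99978) / (0.5601·(+0.86074)) = +1.1442 rad/s; magnitude 1.1442 rad/s.

1.14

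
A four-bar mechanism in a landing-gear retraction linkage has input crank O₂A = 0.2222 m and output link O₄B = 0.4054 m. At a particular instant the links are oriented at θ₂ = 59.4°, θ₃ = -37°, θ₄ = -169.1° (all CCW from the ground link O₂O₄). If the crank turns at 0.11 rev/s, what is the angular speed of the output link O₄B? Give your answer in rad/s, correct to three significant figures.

0.507

ω₂ = 0.6912 rad/s (from 0.11 rev/s).
Differentiating the loop-closure r₂e^{iθ₂}+r₃e^{iθ₃}=r₁+r₄e^{iθ₄} gives r₂ω₂e^{iθ₂}+r₃ω₃e^{iθ₃}=r₄ω₄e^{iθ₄}.
Eliminating the other unknown: ω₄ = r₂ω₂ sin(θ₂−θ₃) / [r₄ sin(θ₄−θ₃)].
Numerator sine = +0.99377; denominator sine = -0.74198.
Result = 0.2222·0.6912·(+0.99377) / (0.4054·(-0.74198)) = -0.50737 rad/s; magnitude 0.50737 rad/s.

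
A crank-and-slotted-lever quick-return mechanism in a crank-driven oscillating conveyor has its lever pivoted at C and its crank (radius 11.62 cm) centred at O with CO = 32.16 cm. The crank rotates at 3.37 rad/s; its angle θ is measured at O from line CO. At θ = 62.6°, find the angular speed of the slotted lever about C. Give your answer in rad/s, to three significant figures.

ω = 3.37 rad/s
Crank pin A relative to C: A = (d + r cosθ, r sinθ); lever angle φ = atan2(r sinθ, d + r cosθ).
Differentiating tanφ: φ̇ = rω(d cosθ + r)/(d² + r² + 2dr cosθ).
d² + r² + 2dr cosθ = |CA|² = 0.151324 m²;  d cosθ + r = +0.2642 m.
|ω_lever| = |0.1162·3.37·+0.2642| / 0.151324 = 0.68369 rad/s.

0.684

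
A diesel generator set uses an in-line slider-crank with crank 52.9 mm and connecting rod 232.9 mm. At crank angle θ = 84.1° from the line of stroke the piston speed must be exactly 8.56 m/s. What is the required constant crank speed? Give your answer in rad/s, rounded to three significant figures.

159

For an in-line slider-crank, |v_piston| = rω|sinθ|·[1 + r cosθ/√(L² − r² sin²θ)].
With r = 0.0529 m, L = 0.2329 m, θ = 84.1°: the bracketed kinematic factor |dx/dθ| = 0.053881 m.
ω = v/|dx/dθ| = 8.56/0.053881 = 158.87 rad/s.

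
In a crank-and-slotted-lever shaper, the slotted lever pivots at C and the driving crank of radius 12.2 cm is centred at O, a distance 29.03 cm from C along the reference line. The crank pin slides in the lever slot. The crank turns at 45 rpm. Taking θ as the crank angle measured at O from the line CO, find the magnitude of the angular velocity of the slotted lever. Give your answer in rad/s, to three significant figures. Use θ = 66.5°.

ω = 4.712 rad/s (from 45 rpm).
Crank pin A relative to C: A = (d + r cosθ, r sinθ); lever angle φ = atan2(r sinθ, d + r cosθ).
Differentiating tanφ: φ̇ = rω(d cosθ + r)/(d² + r² + 2dr cosθ).
d² + r² + 2dr cosθ = |CA|² = 0.127403 m²;  d cosθ + r = +0.23776 m.
|ω_lever| = |0.122·4.712·+0.23776| / 0.127403 = 1.0729 rad/s.

1.07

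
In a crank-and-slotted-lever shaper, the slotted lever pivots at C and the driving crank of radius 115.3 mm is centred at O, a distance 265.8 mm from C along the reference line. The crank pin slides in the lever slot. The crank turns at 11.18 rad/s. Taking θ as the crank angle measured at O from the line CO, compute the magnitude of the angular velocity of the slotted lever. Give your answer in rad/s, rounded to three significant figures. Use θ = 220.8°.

2.95

ω = 11.18 rad/s
Crank pin A relative to C: A = (d + r cosθ, r sinθ); lever angle φ = atan2(r sinθ, d + r cosθ).
Differentiating tanφ: φ̇ = rω(d cosθ + r)/(d² + r² + 2dr cosθ).
d² + r² + 2dr cosθ = |CA|² = 0.0375449 m²;  d cosθ + r = -0.085909 m.
|ω_lever| = |0.1153·11.18·-0.085909| / 0.0375449 = 2.9496 rad/s.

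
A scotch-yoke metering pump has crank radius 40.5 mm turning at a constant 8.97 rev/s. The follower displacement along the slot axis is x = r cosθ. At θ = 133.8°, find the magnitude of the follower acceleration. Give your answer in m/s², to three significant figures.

ω = 56.36 rad/s (from 8.97 rev/s).
x = r cosθ ⇒ ẍ = −rω² cosθ (ω constant).
|a| = rω²|cosθ| = 0.0405·(56.36)²·|cos 133.8°| = 89.042 m/s².

89.0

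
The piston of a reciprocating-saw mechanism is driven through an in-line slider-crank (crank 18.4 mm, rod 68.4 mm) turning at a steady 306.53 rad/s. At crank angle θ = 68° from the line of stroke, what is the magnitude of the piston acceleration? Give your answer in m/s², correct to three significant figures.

307

ω = 306.5 rad/s
x(θ) = r cosθ + √(L² − r² sin²θ); with ω constant, a = ω²·d²x/dθ².
d²x/dθ² = −r cosθ − r²(cos2θ)/√u − r⁴ sin²2θ/(4u^{3/2}),  u = L² − r² sin²θ = 0.00438751 m².
Substituting r = 0.0184 m, L = 0.0684 m, θ = 68°: d²x/dθ² = -0.0032636 m.
a = ω²·d²x/dθ² = (306.5)²·(-0.0032636) = -306.65 m/s²;  |a| = 306.65 m/s².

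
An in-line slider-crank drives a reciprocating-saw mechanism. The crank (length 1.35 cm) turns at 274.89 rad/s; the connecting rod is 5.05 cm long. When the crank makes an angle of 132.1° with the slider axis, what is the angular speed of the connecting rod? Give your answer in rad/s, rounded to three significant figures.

50.3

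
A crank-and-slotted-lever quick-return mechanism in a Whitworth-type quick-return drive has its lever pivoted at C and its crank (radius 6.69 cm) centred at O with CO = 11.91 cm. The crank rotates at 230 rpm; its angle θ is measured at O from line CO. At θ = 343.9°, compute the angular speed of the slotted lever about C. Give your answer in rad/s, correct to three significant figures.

8.60

ω = 24.09 rad/s (from 230 rpm).
Crank pin A relative to C: A = (d + r cosθ, r sinθ); lever angle φ = atan2(r sinθ, d + r cosθ).
Differentiating tanφ: φ̇ = rω(d cosθ + r)/(d² + r² + 2dr cosθ).
d² + r² + 2dr cosθ = |CA|² = 0.033971 m²;  d cosθ + r = +0.18133 m.
|ω_lever| = |0.0669·24.09·+0.18133| / 0.033971 = 8.6008 rad/s.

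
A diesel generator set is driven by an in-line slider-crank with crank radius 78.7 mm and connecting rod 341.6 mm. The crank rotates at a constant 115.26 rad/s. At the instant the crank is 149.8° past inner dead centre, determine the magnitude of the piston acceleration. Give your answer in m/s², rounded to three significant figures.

ω = 115.3 rad/s
x(θ) = r cosθ + √(L² − r² sin²θ); with ω constant, a = ω²·d²x/dθ².
d²x/dθ² = −r cosθ − r²(cos2θ)/√u − r⁴ sin²2θ/(4u^{3/2}),  u = L² − r² sin²θ = 0.115123 m².
Substituting r = 0.0787 m, L = 0.3416 m, θ = 149.8°: d²x/dθ² = +0.058816 m.
a = ω²·d²x/dθ² = (115.3)²·(+0.058816) = +781.37 m/s²;  |a| = 781.37 m/s².

781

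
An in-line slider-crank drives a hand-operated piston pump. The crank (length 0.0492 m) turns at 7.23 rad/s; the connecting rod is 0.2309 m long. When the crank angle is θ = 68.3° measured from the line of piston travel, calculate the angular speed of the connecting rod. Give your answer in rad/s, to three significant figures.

0.581

ω = 7.23 rad/s
The rod makes angle φ with the slider axis where L sinφ = r sinθ; differentiating, L cosφ·φ̇ = r ω cosθ.
L cosφ = √(L² − r² sin²θ) = 0.22633 m.
|ω_rod| = r ω |cosθ| / √(L² − r² sin²θ) = 0.0492·7.23·0.36975/0.22633 = 0.58112 rad/s.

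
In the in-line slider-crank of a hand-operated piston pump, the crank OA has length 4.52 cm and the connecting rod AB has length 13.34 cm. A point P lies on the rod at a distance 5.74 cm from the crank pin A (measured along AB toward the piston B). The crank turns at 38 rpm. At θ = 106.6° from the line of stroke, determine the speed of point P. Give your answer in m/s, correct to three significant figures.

0.167

ω = 3.979 rad/s.  Crank-pin speed |V_A| = rω = 0.17987 m/s, perpendicular to OA.
Rod angle: sinφ = −(r/L) sinθ ⇒ φ = -18.948°; ω_rod = −rω cosθ/√(L²−r²sin²θ) = +0.40727 rad/s.
V_P = V_A + ω_rod × AP, with AP = 0.0574 m along the rod.
Components: V_Px = −rω sinθ − a·ω_rod·sinφ = -0.16478 m/s;  V_Py = rω cosθ + a·ω_rod·cosφ = -0.029275 m/s.
|V_P| = √(V_Px² + V_Py²) = 0.16736 m/s.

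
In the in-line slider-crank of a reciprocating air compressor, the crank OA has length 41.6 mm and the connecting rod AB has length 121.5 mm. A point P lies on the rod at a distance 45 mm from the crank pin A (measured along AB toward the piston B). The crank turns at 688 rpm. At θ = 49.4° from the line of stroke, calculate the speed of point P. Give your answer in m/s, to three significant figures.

2.76

ω = 72.05 rad/s.  Crank-pin speed |V_A| = rω = 2.9972 m/s, perpendicular to OA.
Rod angle: sinφ = −(r/L) sinθ ⇒ φ = -15.068°; ω_rod = −rω cosθ/√(L²−r²sin²θ) = -16.625 rad/s.
V_P = V_A + ω_rod × AP, with AP = 0.045 m along the rod.
Components: V_Px = −rω sinθ − a·ω_rod·sinφ = -2.4701 m/s;  V_Py = rω cosθ + a·ω_rod·cosφ = +1.2281 m/s.
|V_P| = √(V_Px² + V_Py²) = 2.7586 m/s.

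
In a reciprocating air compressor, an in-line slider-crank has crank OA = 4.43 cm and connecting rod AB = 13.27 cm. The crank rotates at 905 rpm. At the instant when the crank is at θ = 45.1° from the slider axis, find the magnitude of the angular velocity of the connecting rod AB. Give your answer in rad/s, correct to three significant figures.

ω = 94.77 rad/s (converted from 905 rpm).
The rod makes angle φ with the slider axis where L sinφ = r sinθ; differentiating, L cosφ·φ̇ = r ω cosθ.
L cosφ = √(L² − r² sin²θ) = 0.12894 m.
|ω_rod| = r ω |cosθ| / √(L² − r² sin²θ) = 0.0443·94.77·0.70587/0.12894 = 22.984 rad/s.

23.0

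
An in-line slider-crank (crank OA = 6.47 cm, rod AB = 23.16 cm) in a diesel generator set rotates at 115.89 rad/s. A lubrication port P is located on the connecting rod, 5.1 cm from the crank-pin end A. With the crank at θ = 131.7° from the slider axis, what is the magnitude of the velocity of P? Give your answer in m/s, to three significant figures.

6.63

ω = 115.9 rad/s.  Crank-pin speed |V_A| = rω = 7.4981 m/s, perpendicular to OA.
Rod angle: sinφ = −(r/L) sinθ ⇒ φ = -12.039°; ω_rod = −rω cosθ/√(L²−r²sin²θ) = +22.021 rad/s.
V_P = V_A + ω_rod × AP, with AP = 0.051 m along the rod.
Components: V_Px = −rω sinθ − a·ω_rod·sinφ = -5.3641 m/s;  V_Py = rω cosθ + a·ω_rod·cosφ = -3.8896 m/s.
|V_P| = √(V_Px² + V_Py²) = 6.6259 m/s.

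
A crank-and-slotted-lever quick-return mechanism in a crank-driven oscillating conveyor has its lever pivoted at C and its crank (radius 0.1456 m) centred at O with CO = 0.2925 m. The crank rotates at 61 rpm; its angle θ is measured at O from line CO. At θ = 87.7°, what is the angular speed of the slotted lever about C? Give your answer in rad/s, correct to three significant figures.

1.33

ω = 6.388 rad/s (from 61 rpm).
Crank pin A relative to C: A = (d + r cosθ, r sinθ); lever angle φ = atan2(r sinθ, d + r cosθ).
Differentiating tanφ: φ̇ = rω(d cosθ + r)/(d² + r² + 2dr cosθ).
d² + r² + 2dr cosθ = |CA|² = 0.110174 m²;  d cosθ + r = +0.15734 m.
|ω_lever| = |0.1456·6.388·+0.15734| / 0.110174 = 1.3282 rad/s.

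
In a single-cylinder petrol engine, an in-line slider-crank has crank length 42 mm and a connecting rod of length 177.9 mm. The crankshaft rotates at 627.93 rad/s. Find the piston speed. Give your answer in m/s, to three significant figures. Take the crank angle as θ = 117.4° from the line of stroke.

20.8

ω = 627.9 rad/s
For an in-line slider-crank, x = r cosθ + √(L² − r² sin²θ), so v = −rω sinθ·[1 + r cosθ/√(L² − r² sin²θ)].
With r = 0.042 m, L = 0.1779 m, θ = 117.4°: √(L² − r² sin²θ) = 0.17395 m.
v = −0.042·627.9·0.88782·[1 + 0.042·-0.46020/0.17395] = -20.813 m/s.
|v| = 20.813 m/s.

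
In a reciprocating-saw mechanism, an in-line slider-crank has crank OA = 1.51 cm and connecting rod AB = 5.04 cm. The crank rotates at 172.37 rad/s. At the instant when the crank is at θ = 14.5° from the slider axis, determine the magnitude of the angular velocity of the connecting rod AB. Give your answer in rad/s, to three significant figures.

ω = 172.4 rad/s
The rod makes angle φ with the slider axis where L sinφ = r sinθ; differentiating, L cosφ·φ̇ = r ω cosθ.
L cosφ = √(L² − r² sin²θ) = 0.050258 m.
|ω_rod| = r ω |cosθ| / √(L² − r² sin²θ) = 0.0151·172.4·0.96815/0.050258 = 50.139 rad/s.

50.1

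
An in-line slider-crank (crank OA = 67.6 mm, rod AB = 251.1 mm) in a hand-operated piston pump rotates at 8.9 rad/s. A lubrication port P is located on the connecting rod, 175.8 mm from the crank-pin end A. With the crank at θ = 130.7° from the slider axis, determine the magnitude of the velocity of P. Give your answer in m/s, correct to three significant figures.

ω = 8.9 rad/s.  Crank-pin speed |V_A| = rω = 0.60164 m/s, perpendicular to OA.
Rod angle: sinφ = −(r/L) sinθ ⇒ φ = -11.777°; ω_rod = −rω cosθ/√(L²−r²sin²θ) = +1.596 rad/s.
V_P = V_A + ω_rod × AP, with AP = 0.1758 m along the rod.
Components: V_Px = −rω sinθ − a·ω_rod·sinφ = -0.39886 m/s;  V_Py = rω cosθ + a·ω_rod·cosφ = -0.11765 m/s.
|V_P| = √(V_Px² + V_Py²) = 0.41585 m/s.

0.416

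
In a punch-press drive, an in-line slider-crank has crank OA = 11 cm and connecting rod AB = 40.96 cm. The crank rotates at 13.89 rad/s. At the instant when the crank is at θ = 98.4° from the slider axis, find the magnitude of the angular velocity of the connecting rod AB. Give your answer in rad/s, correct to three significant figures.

0.565

ω = 13.89 rad/s
The rod makes angle φ with the slider axis where L sinφ = r sinθ; differentiating, L cosφ·φ̇ = r ω cosθ.
L cosφ = √(L² − r² sin²θ) = 0.39488 m.
|ω_rod| = r ω |cosθ| / √(L² − r² sin²θ) = 0.11·13.89·0.14608/0.39488 = 0.56524 rad/s.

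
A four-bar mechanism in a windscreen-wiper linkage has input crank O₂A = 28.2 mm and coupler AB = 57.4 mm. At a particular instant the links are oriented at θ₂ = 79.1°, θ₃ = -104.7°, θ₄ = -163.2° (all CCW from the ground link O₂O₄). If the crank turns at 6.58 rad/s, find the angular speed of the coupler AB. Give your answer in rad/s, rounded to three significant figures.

ω₂ = 6.58 rad/s
Differentiating the loop-closure r₂e^{iθ₂}+r₃e^{iθ₃}=r₁+r₄e^{iθ₄} gives r₂ω₂e^{iθ₂}+r₃ω₃e^{iθ₃}=r₄ω₄e^{iθ₄}.
Eliminating the other unknown: ω₃ = r₂ω₂ sin(θ₄−θ₂) / [r₃ sin(θ₃−θ₄)].
Numerator sine = +0.88539; denominator sine = +0.85264.
Result = 0.0282·6.58·(+0.88539) / (0.0574·(+0.85264)) = +3.3569 rad/s; magnitude 3.3569 rad/s.

3.36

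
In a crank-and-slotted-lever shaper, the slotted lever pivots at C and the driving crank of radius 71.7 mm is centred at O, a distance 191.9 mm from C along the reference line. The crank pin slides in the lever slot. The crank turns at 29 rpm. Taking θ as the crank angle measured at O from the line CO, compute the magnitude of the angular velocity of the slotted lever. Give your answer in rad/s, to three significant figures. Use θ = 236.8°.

ω = 3.037 rad/s (from 29 rpm).
Crank pin A relative to C: A = (d + r cosθ, r sinθ); lever angle φ = atan2(r sinθ, d + r cosθ).
Differentiating tanφ: φ̇ = rω(d cosθ + r)/(d² + r² + 2dr cosθ).
d² + r² + 2dr cosθ = |CA|² = 0.0268984 m²;  d cosθ + r = -0.033377 m.
|ω_lever| = |0.0717·3.037·-0.033377| / 0.0268984 = 0.27019 rad/s.

0.270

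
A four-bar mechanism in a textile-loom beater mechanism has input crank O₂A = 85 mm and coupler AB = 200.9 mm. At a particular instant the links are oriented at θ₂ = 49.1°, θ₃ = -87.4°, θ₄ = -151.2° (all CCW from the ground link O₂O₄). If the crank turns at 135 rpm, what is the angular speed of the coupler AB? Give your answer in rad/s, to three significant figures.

ω₂ = 14.14 rad/s (from 135 rpm).
Differentiating the loop-closure r₂e^{iθ₂}+r₃e^{iθ₃}=r₁+r₄e^{iθ₄} gives r₂ω₂e^{iθ₂}+r₃ω₃e^{iθ₃}=r₄ω₄e^{iθ₄}.
Eliminating the other unknown: ω₃ = r₂ω₂ sin(θ₄−θ₂) / [r₃ sin(θ₃−θ₄)].
Numerator sine = +0.34694; denominator sine = +0.89726.
Result = 0.085·14.14·(+0.34694) / (0.2009·(+0.89726)) = +2.3128 rad/s; magnitude 2.3128 rad/s.

2.31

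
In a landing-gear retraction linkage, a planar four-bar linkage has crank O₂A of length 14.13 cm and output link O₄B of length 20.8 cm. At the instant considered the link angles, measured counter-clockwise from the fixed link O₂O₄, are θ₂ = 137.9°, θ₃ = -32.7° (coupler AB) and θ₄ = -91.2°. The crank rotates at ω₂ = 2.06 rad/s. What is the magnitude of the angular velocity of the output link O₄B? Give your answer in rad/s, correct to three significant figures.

0.268

ω₂ = 2.06 rad/s
Differentiating the loop-closure r₂e^{iθ₂}+r₃e^{iθ₃}=r₁+r₄e^{iθ₄} gives r₂ω₂e^{iθ₂}+r₃ω₃e^{iθ₃}=r₄ω₄e^{iθ₄}.
Eliminating the other unknown: ω₄ = r₂ω₂ sin(θ₂−θ₃) / [r₄ sin(θ₄−θ₃)].
Numerator sine = +0.16333; denominator sine = -0.85264.
Result = 0.1413·2.06·(+0.16333) / (0.208·(-0.85264)) = -0.26806 rad/s; magnitude 0.26806 rad/s.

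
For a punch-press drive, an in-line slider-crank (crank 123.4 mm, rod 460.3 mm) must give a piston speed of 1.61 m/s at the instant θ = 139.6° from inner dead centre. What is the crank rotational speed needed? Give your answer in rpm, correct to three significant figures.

243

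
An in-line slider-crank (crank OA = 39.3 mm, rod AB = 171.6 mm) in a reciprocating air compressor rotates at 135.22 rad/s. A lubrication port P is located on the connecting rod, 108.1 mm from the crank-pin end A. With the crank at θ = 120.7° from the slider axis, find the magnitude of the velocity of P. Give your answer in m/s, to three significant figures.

4.34

ω = 135.2 rad/s.  Crank-pin speed |V_A| = rω = 5.3141 m/s, perpendicular to OA.
Rod angle: sinφ = −(r/L) sinθ ⇒ φ = -11.357°; ω_rod = −rω cosθ/√(L²−r²sin²θ) = +16.126 rad/s.
V_P = V_A + ω_rod × AP, with AP = 0.1081 m along the rod.
Components: V_Px = −rω sinθ − a·ω_rod·sinφ = -4.2261 m/s;  V_Py = rω cosθ + a·ω_rod·cosφ = -1.004 m/s.
|V_P| = √(V_Px² + V_Py²) = 4.3437 m/s.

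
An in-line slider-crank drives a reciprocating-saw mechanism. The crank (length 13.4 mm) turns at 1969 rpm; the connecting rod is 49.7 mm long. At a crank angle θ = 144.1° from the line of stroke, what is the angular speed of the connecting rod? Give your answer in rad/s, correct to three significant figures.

45.6

ω = 206.2 rad/s (converted from 1969 rpm).
The rod makes angle φ with the slider axis where L sinφ = r sinθ; differentiating, L cosφ·φ̇ = r ω cosθ.
L cosφ = √(L² − r² sin²θ) = 0.049075 m.
|ω_rod| = r ω |cosθ| / √(L² − r² sin²θ) = 0.0134·206.2·0.81004/0.049075 = 45.606 rad/s.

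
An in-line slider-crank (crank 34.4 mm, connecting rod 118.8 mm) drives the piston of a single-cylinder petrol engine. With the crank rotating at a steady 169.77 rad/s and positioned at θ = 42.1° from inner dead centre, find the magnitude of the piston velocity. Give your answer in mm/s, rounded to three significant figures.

ω = 169.8 rad/s
For an in-line slider-crank, x = r cosθ + √(L² − r² sin²θ), so v = −rω sinθ·[1 + r cosθ/√(L² − r² sin²θ)].
With r = 0.0344 m, L = 0.1188 m, θ = 42.1°: √(L² − r² sin²θ) = 0.11654 m.
v = −0.0344·169.8·0.67043·[1 + 0.0344·0.74198/0.11654] = -4.7729 m/s.
|v| = 4.7729 m/s = 4772.9 mm/s.

4770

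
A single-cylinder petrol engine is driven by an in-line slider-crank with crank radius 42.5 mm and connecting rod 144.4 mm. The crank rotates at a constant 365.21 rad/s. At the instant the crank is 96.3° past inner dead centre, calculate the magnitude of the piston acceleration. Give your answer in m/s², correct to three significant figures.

ω = 365.2 rad/s
x(θ) = r cosθ + √(L² − r² sin²θ); with ω constant, a = ω²·d²x/dθ².
d²x/dθ² = −r cosθ − r²(cos2θ)/√u − r⁴ sin²2θ/(4u^{3/2}),  u = L² − r² sin²θ = 0.0190669 m².
Substituting r = 0.0425 m, L = 0.1444 m, θ = 96.3°: d²x/dθ² = +0.017415 m.
a = ω²·d²x/dθ² = (365.2)²·(+0.017415) = +2322.8 m/s²;  |a| = 2322.8 m/s².

2320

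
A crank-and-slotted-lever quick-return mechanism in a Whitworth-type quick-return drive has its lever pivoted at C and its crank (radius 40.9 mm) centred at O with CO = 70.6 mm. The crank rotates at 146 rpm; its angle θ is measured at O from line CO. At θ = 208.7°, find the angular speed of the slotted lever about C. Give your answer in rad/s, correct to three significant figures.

8.26

ω = 15.29 rad/s (from 146 rpm).
Crank pin A relative to C: A = (d + r cosθ, r sinθ); lever angle φ = atan2(r sinθ, d + r cosθ).
Differentiating tanφ: φ̇ = rω(d cosθ + r)/(d² + r² + 2dr cosθ).
d² + r² + 2dr cosθ = |CA|² = 0.00159158 m²;  d cosθ + r = -0.021027 m.
|ω_lever| = |0.0409·15.29·-0.021027| / 0.00159158 = 8.2612 rad/s.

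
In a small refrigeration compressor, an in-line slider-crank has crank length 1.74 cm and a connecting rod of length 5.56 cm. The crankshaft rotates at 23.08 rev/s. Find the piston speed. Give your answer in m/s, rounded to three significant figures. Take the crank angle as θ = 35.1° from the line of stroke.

1.83

ω = 2π·23.1 = 145 rad/s
For an in-line slider-crank, x = r cosθ + √(L² − r² sin²θ), so v = −rω sinθ·[1 + r cosθ/√(L² − r² sin²θ)].
With r = 0.0174 m, L = 0.0556 m, θ = 35.1°: √(L² − r² sin²θ) = 0.054692 m.
v = −0.0174·145·0.57501·[1 + 0.0174·0.81815/0.054692] = -1.8285 m/s.
|v| = 1.8285 m/s.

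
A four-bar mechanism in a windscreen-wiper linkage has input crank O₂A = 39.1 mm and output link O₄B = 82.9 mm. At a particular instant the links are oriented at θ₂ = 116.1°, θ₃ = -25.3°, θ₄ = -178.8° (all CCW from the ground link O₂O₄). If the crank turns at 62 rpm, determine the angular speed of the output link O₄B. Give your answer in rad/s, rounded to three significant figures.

ω₂ = 6.493 rad/s (from 62 rpm).
Differentiating the loop-closure r₂e^{iθ₂}+r₃e^{iθ₃}=r₁+r₄e^{iθ₄} gives r₂ω₂e^{iθ₂}+r₃ω₃e^{iθ₃}=r₄ω₄e^{iθ₄}.
Eliminating the other unknown: ω₄ = r₂ω₂ sin(θ₂−θ₃) / [r₄ sin(θ₄−θ₃)].
Numerator sine = +0.62388; denominator sine = -0.44620.
Result = 0.0391·6.493·(+0.62388) / (0.0829·(-0.44620)) = -4.2817 rad/s; magnitude 4.2817 rad/s.

4.28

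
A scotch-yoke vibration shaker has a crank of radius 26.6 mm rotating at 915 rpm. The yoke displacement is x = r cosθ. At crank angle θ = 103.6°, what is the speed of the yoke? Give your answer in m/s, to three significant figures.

2.48

ω = 95.82 rad/s (from 915 rpm).
x = r cosθ ⇒ ẋ = −rω sinθ.
|v| = rω|sinθ| = 0.0266·95.82·|sin 103.6°| = 2.4773 m/s.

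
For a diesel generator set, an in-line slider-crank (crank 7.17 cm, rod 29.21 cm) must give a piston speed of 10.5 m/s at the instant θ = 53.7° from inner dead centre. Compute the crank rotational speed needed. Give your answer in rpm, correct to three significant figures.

For an in-line slider-crank, |v_piston| = rω|sinθ|·[1 + r cosθ/√(L² − r² sin²θ)].
With r = 0.0717 m, L = 0.2921 m, θ = 53.7°: the bracketed kinematic factor |dx/dθ| = 0.066352 m.
ω = v/|dx/dθ| = 10.5/0.066352 = 158.25 rad/s.
N = 60ω/(2π) = 1511.2 rpm.

1510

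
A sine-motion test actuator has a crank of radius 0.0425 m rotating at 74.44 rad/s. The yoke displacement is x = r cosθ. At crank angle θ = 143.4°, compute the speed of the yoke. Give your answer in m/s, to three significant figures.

1.89

ω = 74.44 rad/s
x = r cosθ ⇒ ẋ = −rω sinθ.
|v| = rω|sinθ| = 0.0425·74.44·|sin 143.4°| = 1.8863 m/s.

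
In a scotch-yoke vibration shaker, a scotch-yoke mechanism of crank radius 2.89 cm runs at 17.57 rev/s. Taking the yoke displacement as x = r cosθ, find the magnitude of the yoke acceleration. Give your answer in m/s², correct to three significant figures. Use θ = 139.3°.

267

ω = 110.4 rad/s (from 17.57 rev/s).
x = r cosθ ⇒ ẍ = −rω² cosθ (ω constant).
|a| = rω²|cosθ| = 0.0289·(110.4)²·|cos 139.3°| = 267.02 m/s².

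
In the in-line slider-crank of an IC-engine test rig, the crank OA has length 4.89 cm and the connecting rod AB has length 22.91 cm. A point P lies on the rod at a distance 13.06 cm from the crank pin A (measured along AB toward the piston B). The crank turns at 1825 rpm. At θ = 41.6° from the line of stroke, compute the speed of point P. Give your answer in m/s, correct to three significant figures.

ω = 191.1 rad/s.  Crank-pin speed |V_A| = rω = 9.3455 m/s, perpendicular to OA.
Rod angle: sinφ = −(r/L) sinθ ⇒ φ = -8.147°; ω_rod = −rω cosθ/√(L²−r²sin²θ) = -30.815 rad/s.
V_P = V_A + ω_rod × AP, with AP = 0.1306 m along the rod.
Components: V_Px = −rω sinθ − a·ω_rod·sinφ = -6.775 m/s;  V_Py = rω cosθ + a·ω_rod·cosφ = +3.0047 m/s.
|V_P| = √(V_Px² + V_Py²) = 7.4114 m/s.

7.41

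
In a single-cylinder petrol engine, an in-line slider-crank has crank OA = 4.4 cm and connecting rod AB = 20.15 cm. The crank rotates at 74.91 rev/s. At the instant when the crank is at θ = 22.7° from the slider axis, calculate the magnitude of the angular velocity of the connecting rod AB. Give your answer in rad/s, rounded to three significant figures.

95.2

ω = 470.7 rad/s (converted from 74.91 rev/s).
The rod makes angle φ with the slider axis where L sinφ = r sinθ; differentiating, L cosφ·φ̇ = r ω cosθ.
L cosφ = √(L² − r² sin²θ) = 0.20078 m.
|ω_rod| = r ω |cosθ| / √(L² − r² sin²θ) = 0.044·470.7·0.92254/0.20078 = 95.154 rad/s.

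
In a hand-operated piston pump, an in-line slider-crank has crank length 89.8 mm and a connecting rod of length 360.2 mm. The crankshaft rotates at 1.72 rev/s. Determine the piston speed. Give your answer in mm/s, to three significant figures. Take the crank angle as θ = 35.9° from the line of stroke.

685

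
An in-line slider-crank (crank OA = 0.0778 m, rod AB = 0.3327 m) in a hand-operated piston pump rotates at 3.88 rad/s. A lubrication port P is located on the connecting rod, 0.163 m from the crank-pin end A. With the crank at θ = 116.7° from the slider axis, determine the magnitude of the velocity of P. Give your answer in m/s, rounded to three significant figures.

ω = 3.88 rad/s.  Crank-pin speed |V_A| = rω = 0.30186 m/s, perpendicular to OA.
Rod angle: sinφ = −(r/L) sinθ ⇒ φ = -12.058°; ω_rod = −rω cosθ/√(L²−r²sin²θ) = +0.41687 rad/s.
V_P = V_A + ω_rod × AP, with AP = 0.163 m along the rod.
Components: V_Px = −rω sinθ − a·ω_rod·sinφ = -0.25548 m/s;  V_Py = rω cosθ + a·ω_rod·cosφ = -0.069182 m/s.
|V_P| = √(V_Px² + V_Py²) = 0.26468 m/s.

0.265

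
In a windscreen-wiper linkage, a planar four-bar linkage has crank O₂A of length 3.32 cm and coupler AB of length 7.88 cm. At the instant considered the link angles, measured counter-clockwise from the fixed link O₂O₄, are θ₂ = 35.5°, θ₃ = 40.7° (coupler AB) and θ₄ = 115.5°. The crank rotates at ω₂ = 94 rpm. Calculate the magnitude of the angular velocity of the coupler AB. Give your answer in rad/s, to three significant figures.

4.23

ω₂ = 9.844 rad/s (from 94 rpm).
Differentiating the loop-closure r₂e^{iθ₂}+r₃e^{iθ₃}=r₁+r₄e^{iθ₄} gives r₂ω₂e^{iθ₂}+r₃ω₃e^{iθ₃}=r₄ω₄e^{iθ₄}.
Eliminating the other unknown: ω₃ = r₂ω₂ sin(θ₄−θ₂) / [r₃ sin(θ₃−θ₄)].
Numerator sine = +0.98481; denominator sine = -0.96502.
Result = 0.0332·9.844·(+0.98481) / (0.0788·(-0.96502)) = -4.2324 rad/s; magnitude 4.2324 rad/s.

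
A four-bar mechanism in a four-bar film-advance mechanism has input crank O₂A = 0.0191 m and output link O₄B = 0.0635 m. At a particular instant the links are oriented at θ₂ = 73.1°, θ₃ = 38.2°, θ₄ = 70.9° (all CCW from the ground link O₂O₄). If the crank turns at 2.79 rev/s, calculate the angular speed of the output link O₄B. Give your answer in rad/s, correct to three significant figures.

5.58

ω₂ = 17.53 rad/s (from 2.79 rev/s).
Differentiating the loop-closure r₂e^{iθ₂}+r₃e^{iθ₃}=r₁+r₄e^{iθ₄} gives r₂ω₂e^{iθ₂}+r₃ω₃e^{iθ₃}=r₄ω₄e^{iθ₄}.
Eliminating the other unknown: ω₄ = r₂ω₂ sin(θ₂−θ₃) / [r₄ sin(θ₄−θ₃)].
Numerator sine = +0.57215; denominator sine = +0.54024.
Result = 0.0191·17.53·(+0.57215) / (0.0635·(+0.54024)) = +5.5842 rad/s; magnitude 5.5842 rad/s.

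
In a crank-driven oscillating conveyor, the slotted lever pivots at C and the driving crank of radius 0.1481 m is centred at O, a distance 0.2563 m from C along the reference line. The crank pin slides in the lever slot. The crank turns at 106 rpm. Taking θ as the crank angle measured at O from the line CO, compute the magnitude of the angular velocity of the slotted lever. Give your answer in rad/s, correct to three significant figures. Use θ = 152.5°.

ω = 11.1 rad/s (from 106 rpm).
Crank pin A relative to C: A = (d + r cosθ, r sinθ); lever angle φ = atan2(r sinθ, d + r cosθ).
Differentiating tanφ: φ̇ = rω(d cosθ + r)/(d² + r² + 2dr cosθ).
d² + r² + 2dr cosθ = |CA|² = 0.0202849 m²;  d cosθ + r = -0.079241 m.
|ω_lever| = |0.1481·11.1·-0.079241| / 0.0202849 = 6.4219 rad/s.

6.42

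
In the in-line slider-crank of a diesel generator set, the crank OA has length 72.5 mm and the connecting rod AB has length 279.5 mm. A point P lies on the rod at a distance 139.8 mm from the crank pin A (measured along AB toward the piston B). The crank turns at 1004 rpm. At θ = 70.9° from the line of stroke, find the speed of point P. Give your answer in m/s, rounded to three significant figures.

ω = 105.1 rad/s.  Crank-pin speed |V_A| = rω = 7.6226 m/s, perpendicular to OA.
Rod angle: sinφ = −(r/L) sinθ ⇒ φ = -14.188°; ω_rod = −rω cosθ/√(L²−r²sin²θ) = -9.2047 rad/s.
V_P = V_A + ω_rod × AP, with AP = 0.1398 m along the rod.
Components: V_Px = −rω sinθ − a·ω_rod·sinφ = -7.5183 m/s;  V_Py = rω cosθ + a·ω_rod·cosφ = +1.2467 m/s.
|V_P| = √(V_Px² + V_Py²) = 7.621 m/s.

7.62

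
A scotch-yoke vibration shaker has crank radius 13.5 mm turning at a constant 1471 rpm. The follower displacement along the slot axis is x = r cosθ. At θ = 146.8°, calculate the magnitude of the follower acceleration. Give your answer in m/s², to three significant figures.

ω = 154 rad/s (from 1471 rpm).
x = r cosθ ⇒ ẍ = −rω² cosθ (ω constant).
|a| = rω²|cosθ| = 0.0135·(154)²·|cos 146.8°| = 268.05 m/s².

268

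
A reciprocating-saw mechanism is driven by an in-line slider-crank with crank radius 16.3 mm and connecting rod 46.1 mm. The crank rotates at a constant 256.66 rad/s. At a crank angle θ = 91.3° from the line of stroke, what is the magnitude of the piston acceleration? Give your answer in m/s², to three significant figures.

430

ω = 256.7 rad/s
x(θ) = r cosθ + √(L² − r² sin²θ); with ω constant, a = ω²·d²x/dθ².
d²x/dθ² = −r cosθ − r²(cos2θ)/√u − r⁴ sin²2θ/(4u^{3/2}),  u = L² − r² sin²θ = 0.00185966 m².
Substituting r = 0.0163 m, L = 0.0461 m, θ = 91.3°: d²x/dθ² = +0.0065241 m.
a = ω²·d²x/dθ² = (256.7)²·(+0.0065241) = +429.77 m/s²;  |a| = 429.77 m/s².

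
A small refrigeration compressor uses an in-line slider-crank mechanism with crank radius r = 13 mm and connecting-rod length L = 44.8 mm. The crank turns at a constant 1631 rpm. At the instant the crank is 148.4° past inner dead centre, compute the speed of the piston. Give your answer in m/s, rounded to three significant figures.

0.873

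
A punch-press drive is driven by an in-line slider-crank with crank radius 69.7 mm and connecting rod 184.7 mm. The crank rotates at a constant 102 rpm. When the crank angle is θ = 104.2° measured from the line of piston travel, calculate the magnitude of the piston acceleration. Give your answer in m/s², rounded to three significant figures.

4.76

ω = 2π·102/60 = 10.68 rad/s
x(θ) = r cosθ + √(L² − r² sin²θ); with ω constant, a = ω²·d²x/dθ².
d²x/dθ² = −r cosθ − r²(cos2θ)/√u − r⁴ sin²2θ/(4u^{3/2}),  u = L² − r² sin²θ = 0.0295483 m².
Substituting r = 0.0697 m, L = 0.1847 m, θ = 104.2°: d²x/dθ² = +0.041696 m.
a = ω²·d²x/dθ² = (10.68)²·(+0.041696) = +4.7572 m/s²;  |a| = 4.7572 m/s².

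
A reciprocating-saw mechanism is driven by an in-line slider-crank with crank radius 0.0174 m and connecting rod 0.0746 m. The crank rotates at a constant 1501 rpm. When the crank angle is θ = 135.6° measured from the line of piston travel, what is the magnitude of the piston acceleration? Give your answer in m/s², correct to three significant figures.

304

ω = 2π·1501/60 = 157.2 rad/s
x(θ) = r cosθ + √(L² − r² sin²θ); with ω constant, a = ω²·d²x/dθ².
d²x/dθ² = −r cosθ − r²(cos2θ)/√u − r⁴ sin²2θ/(4u^{3/2}),  u = L² − r² sin²θ = 0.00541695 m².
Substituting r = 0.0174 m, L = 0.0746 m, θ = 135.6°: d²x/dθ² = +0.012288 m.
a = ω²·d²x/dθ² = (157.2)²·(+0.012288) = +303.6 m/s²;  |a| = 303.6 m/s².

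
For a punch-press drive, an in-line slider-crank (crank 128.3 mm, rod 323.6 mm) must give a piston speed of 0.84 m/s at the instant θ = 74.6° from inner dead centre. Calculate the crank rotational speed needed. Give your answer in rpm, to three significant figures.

58.2

For an in-line slider-crank, |v_piston| = rω|sinθ|·[1 + r cosθ/√(L² − r² sin²θ)].
With r = 0.1283 m, L = 0.3236 m, θ = 74.6°: the bracketed kinematic factor |dx/dθ| = 0.13779 m.
ω = v/|dx/dθ| = 0.84/0.13779 = 6.0964 rad/s.
N = 60ω/(2π) = 58.216 rpm.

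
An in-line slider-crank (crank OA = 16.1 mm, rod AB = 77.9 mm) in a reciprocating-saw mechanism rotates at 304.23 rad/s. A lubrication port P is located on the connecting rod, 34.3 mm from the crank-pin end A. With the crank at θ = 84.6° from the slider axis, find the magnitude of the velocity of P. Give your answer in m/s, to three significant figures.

ω = 304.2 rad/s.  Crank-pin speed |V_A| = rω = 4.8981 m/s, perpendicular to OA.
Rod angle: sinφ = −(r/L) sinθ ⇒ φ = -11.874°; ω_rod = −rω cosθ/√(L²−r²sin²θ) = -6.0466 rad/s.
V_P = V_A + ω_rod × AP, with AP = 0.0343 m along the rod.
Components: V_Px = −rω sinθ − a·ω_rod·sinφ = -4.919 m/s;  V_Py = rω cosθ + a·ω_rod·cosφ = +0.25799 m/s.
|V_P| = √(V_Px² + V_Py²) = 4.9258 m/s.

4.93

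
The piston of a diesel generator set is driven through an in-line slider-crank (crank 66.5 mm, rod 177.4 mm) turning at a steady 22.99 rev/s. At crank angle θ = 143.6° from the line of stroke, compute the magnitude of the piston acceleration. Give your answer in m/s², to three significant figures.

ω = 2π·23 = 144.5 rad/s
x(θ) = r cosθ + √(L² − r² sin²θ); with ω constant, a = ω²·d²x/dθ².
d²x/dθ² = −r cosθ − r²(cos2θ)/√u − r⁴ sin²2θ/(4u^{3/2}),  u = L² − r² sin²θ = 0.0299135 m².
Substituting r = 0.0665 m, L = 0.1774 m, θ = 143.6°: d²x/dθ² = +0.045102 m.
a = ω²·d²x/dθ² = (144.5)²·(+0.045102) = +941.1 m/s²;  |a| = 941.1 m/s².

941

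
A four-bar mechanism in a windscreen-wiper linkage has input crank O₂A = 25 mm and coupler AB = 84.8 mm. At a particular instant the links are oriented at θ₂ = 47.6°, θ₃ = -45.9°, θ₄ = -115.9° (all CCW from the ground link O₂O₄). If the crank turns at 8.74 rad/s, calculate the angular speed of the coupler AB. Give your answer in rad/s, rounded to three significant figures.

0.779

ω₂ = 8.74 rad/s
Differentiating the loop-closure r₂e^{iθ₂}+r₃e^{iθ₃}=r₁+r₄e^{iθ₄} gives r₂ω₂e^{iθ₂}+r₃ω₃e^{iθ₃}=r₄ω₄e^{iθ₄}.
Eliminating the other unknown: ω₃ = r₂ω₂ sin(θ₄−θ₂) / [r₃ sin(θ₃−θ₄)].
Numerator sine = -0.28402; denominator sine = +0.93969.
Result = 0.025·8.74·(-0.28402) / (0.0848·(+0.93969)) = -0.77877 rad/s; magnitude 0.77877 rad/s.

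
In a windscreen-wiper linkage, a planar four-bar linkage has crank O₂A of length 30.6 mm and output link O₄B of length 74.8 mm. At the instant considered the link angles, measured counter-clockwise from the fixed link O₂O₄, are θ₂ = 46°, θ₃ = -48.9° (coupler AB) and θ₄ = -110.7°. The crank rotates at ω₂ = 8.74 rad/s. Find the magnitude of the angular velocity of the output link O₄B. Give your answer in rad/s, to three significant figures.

ω₂ = 8.74 rad/s
Differentiating the loop-closure r₂e^{iθ₂}+r₃e^{iθ₃}=r₁+r₄e^{iθ₄} gives r₂ω₂e^{iθ₂}+r₃ω₃e^{iθ₃}=r₄ω₄e^{iθ₄}.
Eliminating the other unknown: ω₄ = r₂ω₂ sin(θ₂−θ₃) / [r₄ sin(θ₄−θ₃)].
Numerator sine = +0.99635; denominator sine = -0.88130.
Result = 0.0306·8.74·(+0.99635) / (0.0748·(-0.88130)) = -4.0422 rad/s; magnitude 4.0422 rad/s.

4.04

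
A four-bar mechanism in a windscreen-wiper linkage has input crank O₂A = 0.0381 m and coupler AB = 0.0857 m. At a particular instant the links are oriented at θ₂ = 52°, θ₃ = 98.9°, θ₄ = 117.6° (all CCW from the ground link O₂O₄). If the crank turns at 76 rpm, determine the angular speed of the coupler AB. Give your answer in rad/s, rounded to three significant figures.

ω₂ = 7.959 rad/s (from 76 rpm).
Differentiating the loop-closure r₂e^{iθ₂}+r₃e^{iθ₃}=r₁+r₄e^{iθ₄} gives r₂ω₂e^{iθ₂}+r₃ω₃e^{iθ₃}=r₄ω₄e^{iθ₄}.
Eliminating the other unknown: ω₃ = r₂ω₂ sin(θ₄−θ₂) / [r₃ sin(θ₃−θ₄)].
Numerator sine = +0.91068; denominator sine = -0.32061.
Result = 0.0381·7.959·(+0.91068) / (0.0857·(-0.32061)) = -10.05 rad/s; magnitude 10.05 rad/s.

10.1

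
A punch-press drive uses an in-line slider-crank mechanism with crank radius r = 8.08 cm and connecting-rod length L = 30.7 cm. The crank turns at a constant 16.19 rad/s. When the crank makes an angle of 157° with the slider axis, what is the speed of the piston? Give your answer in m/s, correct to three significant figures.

0.387

ω = 16.19 rad/s
For an in-line slider-crank, x = r cosθ + √(L² − r² sin²θ), so v = −rω sinθ·[1 + r cosθ/√(L² − r² sin²θ)].
With r = 0.0808 m, L = 0.307 m, θ = 157°: √(L² − r² sin²θ) = 0.30537 m.
v = −0.0808·16.19·0.39073·[1 + 0.0808·-0.92050/0.30537] = -0.38664 m/s.
|v| = 0.38664 m/s.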